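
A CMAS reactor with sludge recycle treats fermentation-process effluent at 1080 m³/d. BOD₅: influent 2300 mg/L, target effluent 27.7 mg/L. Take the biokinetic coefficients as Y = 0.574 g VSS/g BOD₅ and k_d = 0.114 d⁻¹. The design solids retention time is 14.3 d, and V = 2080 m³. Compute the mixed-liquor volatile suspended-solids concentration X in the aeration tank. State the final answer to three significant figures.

X ≈ 3680 mg/L

Solving the biomass balance for X: X = Y Q (S₀−S) θ_c / [V (1+k_d θ_c)] = 0.574 × 1080 × (2300 − 27.7) × 14.3 / [2080 × (1 + 0.114 × 14.3)] = 3682 mg/L.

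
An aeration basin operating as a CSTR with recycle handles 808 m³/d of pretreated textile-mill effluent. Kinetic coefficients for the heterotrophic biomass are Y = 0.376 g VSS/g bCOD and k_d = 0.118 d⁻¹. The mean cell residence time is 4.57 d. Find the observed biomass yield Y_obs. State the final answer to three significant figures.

Y_obs ≈ 0.244 g VSS/g bCOD

Y_obs = Y / (1 + k_d θ_c) = 0.376 / (1 + 0.118 × 4.57) = 0.376 / 1.539 = 0.2443.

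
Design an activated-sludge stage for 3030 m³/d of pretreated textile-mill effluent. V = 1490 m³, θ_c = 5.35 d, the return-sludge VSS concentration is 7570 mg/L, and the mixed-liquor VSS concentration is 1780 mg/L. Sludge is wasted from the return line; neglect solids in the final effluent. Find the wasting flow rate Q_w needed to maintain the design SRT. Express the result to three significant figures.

Q_w = (V·X)/(θ_c X_r) = 1490 × 1780 / (5.35 × 7570) = 65.49 m³/d.

Q_w ≈ 65.5 m³/d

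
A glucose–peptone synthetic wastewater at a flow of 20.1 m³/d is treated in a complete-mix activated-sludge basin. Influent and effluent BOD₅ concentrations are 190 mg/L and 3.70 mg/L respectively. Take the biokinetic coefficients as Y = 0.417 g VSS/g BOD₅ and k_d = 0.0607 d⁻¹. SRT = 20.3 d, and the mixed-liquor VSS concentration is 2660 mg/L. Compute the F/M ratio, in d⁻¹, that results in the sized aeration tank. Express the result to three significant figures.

F/M ≈ 0.269 d⁻¹

Rearranging the biomass balance for a CMAS with decay, V = Y·Q·ΔS·θ_c / [X·(1+k_d θ_c)] = 0.417 × 20.1 × (190 − 3.70) × 20.3 / [2660 × (1 + 0.0607 × 20.3)] = 3.17×10^4 / 5938 = 5.339 m³.
F/M = Q·S₀ / (V·X) = 20.1 × 190 / (5.339 × 2660) = 0.2689 g BOD₅·(g VSS·d)⁻¹.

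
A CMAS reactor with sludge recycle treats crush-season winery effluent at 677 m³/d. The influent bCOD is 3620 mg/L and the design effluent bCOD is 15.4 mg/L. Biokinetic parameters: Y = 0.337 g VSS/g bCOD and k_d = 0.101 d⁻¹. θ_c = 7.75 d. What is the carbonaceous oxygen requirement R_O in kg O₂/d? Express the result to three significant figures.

R_O ≈ 1790 kg O₂/d

Y_obs = Y / (1 + k_d θ_c) = 0.337 / (1 + 0.101 × 7.75) = 0.337 / 1.783 = 0.1890.
Q·(S₀ − S) = 677 × (3620 − 15.4) × 10⁻³ = 2440 kg/d removed.
P_X = Y_obs·Q·(S₀ − S) = 0.1890 × 2440 = 461.3 kg VSS/d.
Carbonaceous O₂ demand = substrate oxidised − cell-mass equivalent = 2440 − 1.42 × 461.3 = 1785 kg O₂/d.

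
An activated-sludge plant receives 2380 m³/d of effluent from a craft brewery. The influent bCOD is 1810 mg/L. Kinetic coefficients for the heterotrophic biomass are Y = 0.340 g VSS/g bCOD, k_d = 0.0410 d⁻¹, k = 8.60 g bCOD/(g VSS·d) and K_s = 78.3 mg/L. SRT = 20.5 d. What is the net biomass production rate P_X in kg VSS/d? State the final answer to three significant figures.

P_X ≈ 795 kg VSS/d

Effluent substrate depends only on kinetics and SRT: S = K_s(1 + k_d θ_c) / [θ_c(Yk − k_d) − 1] = 78.3 × (1 + 0.0410 × 20.5) / [20.5 × (0.340 × 8.60 − 0.0410) − 1] = 144.1 / 58.10 = 2.480 mg/L.
Y_obs = Y / (1 + k_d θ_c) = 0.340 / (1 + 0.0410 × 20.5) = 0.340 / 1.841 = 0.1847.
Substrate removed = Q·(S₀ − S) = 2380 m³/d × (1810 − 2.48) g/m³ = 4.3×10^6 g/d = 4302 kg/d.
Biomass produced: P_X = Y_obs·Q·ΔS = 0.1847 × 4302 ≈ 794.7 kg VSS/d.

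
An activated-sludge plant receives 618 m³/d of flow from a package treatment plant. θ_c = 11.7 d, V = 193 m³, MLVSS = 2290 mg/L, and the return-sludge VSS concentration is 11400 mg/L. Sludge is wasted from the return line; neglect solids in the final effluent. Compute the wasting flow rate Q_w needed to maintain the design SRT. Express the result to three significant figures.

Q_w ≈ 3.31 m³/d

θ_c = V·X/(Q_w·X_r) when wasting from the recycle, so Q_w = V·X/(θ_c·X_r) = 193.0 × 2290 / (11.7 × 11400) = 3.314 m³/d.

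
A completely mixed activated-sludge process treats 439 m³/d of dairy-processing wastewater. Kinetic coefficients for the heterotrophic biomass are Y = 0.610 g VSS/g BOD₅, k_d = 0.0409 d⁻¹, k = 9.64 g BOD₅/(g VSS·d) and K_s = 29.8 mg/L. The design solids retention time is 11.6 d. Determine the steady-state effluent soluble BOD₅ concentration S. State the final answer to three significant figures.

S ≈ 0.658 mg/L

From the Monod/SRT balance for a CMAS, S = K_s·(1+k_d θ_c)/[θ_c·(Y k − k_d) − 1] = 29.8 × (1 + 0.0409 × 11.6) / [11.6 × (0.610 × 9.64 − 0.0409) − 1] = 43.94 / 66.74 = 0.6584 mg/L.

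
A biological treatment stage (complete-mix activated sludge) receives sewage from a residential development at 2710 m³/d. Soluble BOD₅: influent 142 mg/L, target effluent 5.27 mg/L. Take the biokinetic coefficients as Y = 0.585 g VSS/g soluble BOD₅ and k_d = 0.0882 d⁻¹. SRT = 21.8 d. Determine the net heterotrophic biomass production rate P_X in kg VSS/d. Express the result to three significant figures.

Observed yield with endogenous decay: Y_obs = Y / (1 + k_d·θ_c) = 0.585 / (1 + 0.0882 × 21.8) = 0.585 / 2.923 = 0.2002 g VSS/g soluble BOD₅.
Q·(S₀ − S) = 2710 × (142 − 5.27) × 10⁻³ = 370.5 kg/d removed.
Net biomass production P_X = Y_obs × Q·(S₀ − S) = 0.2002 × 370.5 = 74.16 kg VSS/d.

P_X ≈ 74.2 kg VSS/d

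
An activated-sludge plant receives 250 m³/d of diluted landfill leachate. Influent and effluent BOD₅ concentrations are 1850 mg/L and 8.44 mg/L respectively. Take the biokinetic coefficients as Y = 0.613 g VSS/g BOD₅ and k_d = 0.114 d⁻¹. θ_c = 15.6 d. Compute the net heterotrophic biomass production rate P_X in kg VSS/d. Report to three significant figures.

P_X ≈ 102 kg VSS/d

The observed yield is Y_obs = Y/(1 + k_d·θ_c) = 0.613 / (1 + 0.114 × 15.6) = 0.613 / 2.778 = 0.2206 g VSS per g BOD₅ removed.
Mass of BOD₅ removed per day: Q(S₀ − S) = 250 × 1842 g/m³ = 460.4 kg/d.
P_X = Y_obs · Q(S₀ − S) = 0.2206 × 460.4 = 101.6 kg VSS/d.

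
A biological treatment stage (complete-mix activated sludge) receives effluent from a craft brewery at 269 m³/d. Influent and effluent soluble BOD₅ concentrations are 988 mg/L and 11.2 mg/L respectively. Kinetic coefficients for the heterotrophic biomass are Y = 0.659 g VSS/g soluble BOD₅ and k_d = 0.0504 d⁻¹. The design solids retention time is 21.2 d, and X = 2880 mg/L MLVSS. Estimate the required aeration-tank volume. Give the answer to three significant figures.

V ≈ 616 m³

Steady-state biomass mass balance: V·X·(1 + k_d·θ_c) = Y·Q·(S₀ − S)·θ_c, so V = 0.659 × 269 × (988 − 11.2) × 21.2 / [2880 × (1 + 0.0504 × 21.2)] = 3.67×10^6 / 5957 = 616.2 m³.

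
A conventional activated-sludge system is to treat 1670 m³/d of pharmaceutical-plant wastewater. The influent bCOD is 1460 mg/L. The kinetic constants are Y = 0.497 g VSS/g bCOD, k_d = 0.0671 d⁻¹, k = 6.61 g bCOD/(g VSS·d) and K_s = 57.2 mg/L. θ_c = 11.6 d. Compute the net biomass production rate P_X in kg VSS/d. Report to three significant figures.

Effluent substrate depends only on kinetics and SRT: S = K_s(1 + k_d θ_c) / [θ_c(Yk − k_d) − 1] = 57.2 × (1 + 0.0671 × 11.6) / [11.6 × (0.497 × 6.61 − 0.0671) − 1] = 101.7 / 36.33 = 2.800 mg/L.
Correct the yield for decay: Y_obs = Y/(1 + k_d θ_c) = 0.497 / (1 + 0.0671 × 11.6) = 0.497 / 1.778 = 0.2795.
Q·(S₀ − S) = 1670 × (1460 − 2.80) × 10⁻³ = 2434 kg/d removed.
Biomass produced: P_X = Y_obs·Q·ΔS = 0.2795 × 2434 ≈ 680.1 kg VSS/d.

P_X ≈ 680 kg VSS/d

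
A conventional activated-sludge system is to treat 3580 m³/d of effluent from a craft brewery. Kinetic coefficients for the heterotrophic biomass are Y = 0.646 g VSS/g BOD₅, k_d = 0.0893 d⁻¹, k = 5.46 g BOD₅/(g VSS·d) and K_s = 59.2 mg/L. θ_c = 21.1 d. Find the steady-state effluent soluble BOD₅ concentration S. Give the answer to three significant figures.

From the Monod/SRT balance for a CMAS, S = K_s·(1+k_d θ_c)/[θ_c·(Y k − k_d) − 1] = 59.2 × (1 + 0.0893 × 21.1) / [21.1 × (0.646 × 5.46 − 0.0893) − 1] = 170.7 / 71.54 = 2.387 mg/L.

S ≈ 2.39 mg/L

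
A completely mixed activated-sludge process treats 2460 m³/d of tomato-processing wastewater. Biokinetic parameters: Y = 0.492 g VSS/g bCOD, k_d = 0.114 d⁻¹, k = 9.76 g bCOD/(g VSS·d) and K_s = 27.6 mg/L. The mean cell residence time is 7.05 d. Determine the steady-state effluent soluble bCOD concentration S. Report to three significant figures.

S ≈ 1.55 mg/L

Effluent substrate depends only on kinetics and SRT: S = K_s(1 + k_d θ_c) / [θ_c(Yk − k_d) − 1] = 27.6 × (1 + 0.114 × 7.05) / [7.05 × (0.492 × 9.76 − 0.114) − 1] = 49.78 / 32.05 = 1.553 mg/L.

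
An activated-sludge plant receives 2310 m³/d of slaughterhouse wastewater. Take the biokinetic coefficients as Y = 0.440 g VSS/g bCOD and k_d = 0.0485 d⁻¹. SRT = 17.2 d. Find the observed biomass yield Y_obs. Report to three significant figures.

Observed yield with endogenous decay: Y_obs = Y / (1 + k_d·θ_c) = 0.440 / (1 + 0.0485 × 17.2) = 0.440 / 1.834 = 0.2399 g VSS/g bCOD.

Y_obs ≈ 0.240 g VSS/g bCOD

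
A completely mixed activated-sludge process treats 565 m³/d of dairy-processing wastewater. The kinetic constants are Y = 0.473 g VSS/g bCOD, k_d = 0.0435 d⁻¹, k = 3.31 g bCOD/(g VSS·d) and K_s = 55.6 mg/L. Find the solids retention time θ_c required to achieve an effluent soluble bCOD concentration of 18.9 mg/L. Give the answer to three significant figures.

Specific growth rate at S = 18.9 mg/L: μ = YkS/(K_s+S) = 0.473·3.31·18.9/(55.6+18.9) = 0.3972 d⁻¹.
Then 1/θ_c = μ − k_d = 0.3972 − 0.0435 = 0.3537 d⁻¹, giving θ_c = 2.827 d.

θ_c ≈ 2.83 d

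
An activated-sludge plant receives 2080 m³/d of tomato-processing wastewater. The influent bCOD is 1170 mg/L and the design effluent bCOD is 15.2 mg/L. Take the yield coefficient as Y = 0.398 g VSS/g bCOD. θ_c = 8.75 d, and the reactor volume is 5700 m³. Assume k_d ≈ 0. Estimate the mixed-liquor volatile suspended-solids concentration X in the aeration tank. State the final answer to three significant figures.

X ≈ 1470 mg/L

Without decay, X = Y Q (S₀−S) θ_c / V = 0.398 × 2080 × (1170 − 15.2) × 8.75 / 5700 = 1468 mg/L.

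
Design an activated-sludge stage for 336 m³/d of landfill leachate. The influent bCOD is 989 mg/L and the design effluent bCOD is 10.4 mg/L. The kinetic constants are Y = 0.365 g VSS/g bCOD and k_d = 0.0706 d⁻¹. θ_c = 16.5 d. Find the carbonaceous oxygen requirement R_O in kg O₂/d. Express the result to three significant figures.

Observed yield with endogenous decay: Y_obs = Y / (1 + k_d·θ_c) = 0.365 / (1 + 0.0706 × 16.5) = 0.365 / 2.165 = 0.1686 g VSS/g bCOD.
Substrate removed = Q·(S₀ − S) = 336 m³/d × (989 − 10.4) g/m³ = 3.29×10^5 g/d = 328.8 kg/d.
Biomass synthesised: P_X = Y_obs × 328.8 = 55.44 kg VSS/d.
Carbonaceous O₂ demand = substrate oxidised − cell-mass equivalent = 328.8 − 1.42 × 55.44 = 250.1 kg O₂/d.

R_O ≈ 250 kg O₂/d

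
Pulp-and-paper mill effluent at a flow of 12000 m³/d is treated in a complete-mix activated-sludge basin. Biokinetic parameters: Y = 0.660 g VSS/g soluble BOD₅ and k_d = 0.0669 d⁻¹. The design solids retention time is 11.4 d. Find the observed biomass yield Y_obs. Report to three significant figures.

Y_obs ≈ 0.374 g VSS/g soluble BOD₅

Correct the yield for decay: Y_obs = Y/(1 + k_d θ_c) = 0.660 / (1 + 0.0669 × 11.4) = 0.660 / 1.763 = 0.3744.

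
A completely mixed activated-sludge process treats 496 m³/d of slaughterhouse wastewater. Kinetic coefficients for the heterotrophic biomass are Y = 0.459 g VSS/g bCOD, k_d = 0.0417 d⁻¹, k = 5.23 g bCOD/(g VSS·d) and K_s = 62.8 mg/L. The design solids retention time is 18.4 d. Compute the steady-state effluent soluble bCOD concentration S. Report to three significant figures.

S ≈ 2.62 mg/L

Effluent substrate depends only on kinetics and SRT: S = K_s(1 + k_d θ_c) / [θ_c(Yk − k_d) − 1] = 62.8 × (1 + 0.0417 × 18.4) / [18.4 × (0.459 × 5.23 − 0.0417) − 1] = 111.0 / 42.40 = 2.617 mg/L.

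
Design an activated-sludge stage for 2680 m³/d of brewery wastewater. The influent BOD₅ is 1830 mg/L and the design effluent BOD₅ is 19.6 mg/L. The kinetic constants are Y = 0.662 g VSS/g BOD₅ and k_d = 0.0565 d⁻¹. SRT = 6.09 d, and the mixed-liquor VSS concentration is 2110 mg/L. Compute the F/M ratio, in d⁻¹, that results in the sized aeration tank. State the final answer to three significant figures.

Rearranging the biomass balance for a CMAS with decay, V = Y·Q·ΔS·θ_c / [X·(1+k_d θ_c)] = 0.662 × 2680 × (1830 − 19.6) × 6.09 / [2110 × (1 + 0.0565 × 6.09)] = 1.96×10^7 / 2836 = 6897 m³.
Food-to-microorganism ratio F/M = Q S₀ / (V X) = 2680 × 1830 / (6897 × 2110) = 0.3370 d⁻¹.

F/M ≈ 0.337 d⁻¹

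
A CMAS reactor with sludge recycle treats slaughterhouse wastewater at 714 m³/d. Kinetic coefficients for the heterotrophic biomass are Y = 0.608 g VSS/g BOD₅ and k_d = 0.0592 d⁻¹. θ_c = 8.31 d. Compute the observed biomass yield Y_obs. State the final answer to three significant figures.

Observed yield with endogenous decay: Y_obs = Y / (1 + k_d·θ_c) = 0.608 / (1 + 0.0592 × 8.31) = 0.608 / 1.492 = 0.4075 g VSS/g BOD₅.

Y_obs ≈ 0.408 g VSS/g BOD₅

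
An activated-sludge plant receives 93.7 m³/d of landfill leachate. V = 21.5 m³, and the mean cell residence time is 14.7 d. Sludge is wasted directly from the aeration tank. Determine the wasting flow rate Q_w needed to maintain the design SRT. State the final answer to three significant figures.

With mixed-liquor wasting, θ_c = V/Q_w, so Q_w = V/θ_c = 21.50/14.7 = 1.463 m³/d.

Q_w ≈ 1.46 m³/d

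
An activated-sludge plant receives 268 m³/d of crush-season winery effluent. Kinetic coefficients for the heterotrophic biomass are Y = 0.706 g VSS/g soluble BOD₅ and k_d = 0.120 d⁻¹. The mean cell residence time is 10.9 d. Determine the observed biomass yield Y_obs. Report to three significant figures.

Y_obs ≈ 0.306 g VSS/g soluble BOD₅

Correct the yield for decay: Y_obs = Y/(1 + k_d θ_c) = 0.706 / (1 + 0.120 × 10.9) = 0.706 / 2.308 = 0.3059.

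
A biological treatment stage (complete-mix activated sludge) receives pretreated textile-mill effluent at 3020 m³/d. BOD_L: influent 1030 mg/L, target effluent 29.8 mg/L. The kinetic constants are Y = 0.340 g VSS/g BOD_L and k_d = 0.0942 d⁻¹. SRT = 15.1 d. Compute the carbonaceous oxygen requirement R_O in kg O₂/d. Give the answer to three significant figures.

The observed yield is Y_obs = Y/(1 + k_d·θ_c) = 0.340 / (1 + 0.0942 × 15.1) = 0.340 / 2.422 = 0.1404 g VSS per g BOD_L removed.
Mass of BOD_L removed per day: Q(S₀ − S) = 3020 × 1000 g/m³ = 3021 kg/d.
P_X = Y_obs·Q·(S₀ − S) = 0.1404 × 3021 = 424.0 kg VSS/d.
R_O = Q·ΔS − 1.42 P_X = 3021 − 602.0 = 2419 kg O₂/d.

R_O ≈ 2420 kg O₂/d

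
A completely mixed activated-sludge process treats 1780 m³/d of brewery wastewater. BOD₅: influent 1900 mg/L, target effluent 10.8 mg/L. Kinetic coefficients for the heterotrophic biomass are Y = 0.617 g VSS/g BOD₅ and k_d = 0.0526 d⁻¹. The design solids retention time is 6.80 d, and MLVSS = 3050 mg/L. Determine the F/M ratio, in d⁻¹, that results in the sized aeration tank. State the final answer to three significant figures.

F/M ≈ 0.325 d⁻¹

From the SRT design equation V = Y Q (S₀−S) θ_c / [X (1 + k_d θ_c)] = 0.617 × 1780 × (1900 − 10.8) × 6.80 / [3050 × (1 + 0.0526 × 6.80)] = 1.41×10^7 / 4141 = 3407 m³.
F/M = applied load / biomass = Q·S₀/(V·X) = 1780 × 1900 / (3407 × 3050) = 0.3254 d⁻¹.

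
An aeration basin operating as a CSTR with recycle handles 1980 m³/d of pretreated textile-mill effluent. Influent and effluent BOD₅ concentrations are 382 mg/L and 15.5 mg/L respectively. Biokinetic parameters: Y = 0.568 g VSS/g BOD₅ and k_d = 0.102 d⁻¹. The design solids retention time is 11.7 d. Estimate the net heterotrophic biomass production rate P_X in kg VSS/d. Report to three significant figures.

Y_obs = Y / (1 + k_d θ_c) = 0.568 / (1 + 0.102 × 11.7) = 0.568 / 2.193 = 0.2590.
ΔS = 382 − 15.5 = 366.5 mg/L, so the substrate removal rate is 1980 × 366.5/1000 = 725.7 kg BOD₅/d.
Biomass produced: P_X = Y_obs·Q·ΔS = 0.2590 × 725.7 ≈ 187.9 kg VSS/d.

P_X ≈ 188 kg VSS/d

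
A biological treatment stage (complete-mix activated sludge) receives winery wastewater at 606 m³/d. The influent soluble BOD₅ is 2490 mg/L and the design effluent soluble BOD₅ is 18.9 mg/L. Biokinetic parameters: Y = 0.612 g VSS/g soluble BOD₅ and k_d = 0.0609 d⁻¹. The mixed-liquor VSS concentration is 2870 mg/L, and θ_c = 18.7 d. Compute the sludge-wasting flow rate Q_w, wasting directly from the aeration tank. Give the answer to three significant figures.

Rearranging the biomass balance for a CMAS with decay, V = Y·Q·ΔS·θ_c / [X·(1+k_d θ_c)] = 0.612 × 606 × (2490 − 18.9) × 18.7 / [2870 × (1 + 0.0609 × 18.7)] = 1.71×10^7 / 6138 = 2792 m³.
Wasting from the aeration tank: Q_w = V / θ_c = 2792 / 18.7 = 149.3 m³/d.

Q_w ≈ 149 m³/d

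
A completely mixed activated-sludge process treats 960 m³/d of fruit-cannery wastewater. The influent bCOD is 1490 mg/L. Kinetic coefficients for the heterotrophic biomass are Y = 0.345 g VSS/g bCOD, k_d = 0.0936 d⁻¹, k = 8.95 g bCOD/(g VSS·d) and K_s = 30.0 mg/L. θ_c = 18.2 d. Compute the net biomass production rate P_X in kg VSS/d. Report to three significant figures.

P_X ≈ 182 kg VSS/d

From the Monod/SRT balance for a CMAS, S = K_s·(1+k_d θ_c)/[θ_c·(Y k − k_d) − 1] = 30.0 × (1 + 0.0936 × 18.2) / [18.2 × (0.345 × 8.95 − 0.0936) − 1] = 81.11 / 53.49 = 1.516 mg/L.
The observed yield is Y_obs = Y/(1 + k_d·θ_c) = 0.345 / (1 + 0.0936 × 18.2) = 0.345 / 2.704 = 0.1276 g VSS per g bCOD removed.
Substrate removed = Q·(S₀ − S) = 960 m³/d × (1490 − 1.52) g/m³ = 1.43×10^6 g/d = 1429 kg/d.
Biomass produced: P_X = Y_obs·Q·ΔS = 0.1276 × 1429 ≈ 182.3 kg VSS/d.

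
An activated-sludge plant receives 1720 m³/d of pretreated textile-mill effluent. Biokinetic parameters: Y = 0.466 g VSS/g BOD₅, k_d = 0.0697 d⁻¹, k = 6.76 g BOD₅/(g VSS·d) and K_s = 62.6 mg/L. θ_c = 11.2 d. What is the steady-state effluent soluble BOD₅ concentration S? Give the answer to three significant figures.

S ≈ 3.33 mg/L

For a completely mixed reactor with recycle the Lawrence–McCarty relation gives S = K_s·(1 + k_d·θ_c) / [θ_c·(Y·k − k_d) − 1] = 62.6 × (1 + 0.0697 × 11.2) / [11.2 × (0.466 × 6.76 − 0.0697) − 1] = 111.5 / 33.50 = 3.327 mg/L.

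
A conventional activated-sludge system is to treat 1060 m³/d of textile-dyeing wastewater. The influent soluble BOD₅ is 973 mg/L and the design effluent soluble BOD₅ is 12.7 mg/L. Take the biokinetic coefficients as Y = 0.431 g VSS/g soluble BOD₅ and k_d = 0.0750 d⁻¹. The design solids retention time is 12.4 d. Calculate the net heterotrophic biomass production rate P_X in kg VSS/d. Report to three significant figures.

P_X ≈ 227 kg VSS/d

Correct the yield for decay: Y_obs = Y/(1 + k_d θ_c) = 0.431 / (1 + 0.0750 × 12.4) = 0.431 / 1.930 = 0.2233.
Q·(S₀ − S) = 1060 × (973 − 12.7) × 10⁻³ = 1018 kg/d removed.
Net biomass production P_X = Y_obs × Q·(S₀ − S) = 0.2233 × 1018 = 227.3 kg VSS/d.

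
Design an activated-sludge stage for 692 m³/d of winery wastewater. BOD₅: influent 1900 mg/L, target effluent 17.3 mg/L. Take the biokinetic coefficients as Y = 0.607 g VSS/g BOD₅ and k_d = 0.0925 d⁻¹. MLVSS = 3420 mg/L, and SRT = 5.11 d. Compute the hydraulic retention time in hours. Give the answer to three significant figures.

From the SRT design equation V = Y Q (S₀−S) θ_c / [X (1 + k_d θ_c)] = 0.607 × 692 × (1900 − 17.3) × 5.11 / [3420 × (1 + 0.0925 × 5.11)] = 4.04×10^6 / 5037 = 802.3 m³.
τ = V/Q = 802.3/692 = 1.159 d, or 27.83 h.

τ ≈ 27.8 h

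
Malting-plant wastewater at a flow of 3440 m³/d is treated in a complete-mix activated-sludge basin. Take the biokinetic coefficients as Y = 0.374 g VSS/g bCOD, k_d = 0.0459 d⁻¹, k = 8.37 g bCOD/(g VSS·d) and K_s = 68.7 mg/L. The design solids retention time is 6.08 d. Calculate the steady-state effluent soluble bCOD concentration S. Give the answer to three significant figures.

S ≈ 4.95 mg/L

Effluent substrate depends only on kinetics and SRT: S = K_s(1 + k_d θ_c) / [θ_c(Yk − k_d) − 1] = 68.7 × (1 + 0.0459 × 6.08) / [6.08 × (0.374 × 8.37 − 0.0459) − 1] = 87.87 / 17.75 = 4.950 mg/L.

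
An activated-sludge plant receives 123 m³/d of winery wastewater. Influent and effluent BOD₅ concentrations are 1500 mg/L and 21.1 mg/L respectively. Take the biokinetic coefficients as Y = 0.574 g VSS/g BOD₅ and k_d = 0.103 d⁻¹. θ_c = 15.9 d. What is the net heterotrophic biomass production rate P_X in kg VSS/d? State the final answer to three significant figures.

Observed yield with endogenous decay: Y_obs = Y / (1 + k_d·θ_c) = 0.574 / (1 + 0.103 × 15.9) = 0.574 / 2.638 = 0.2176 g VSS/g BOD₅.
Substrate removed = Q·(S₀ − S) = 123 m³/d × (1500 − 21.1) g/m³ = 1.82×10^5 g/d = 181.9 kg/d.
P_X = Y_obs · Q(S₀ − S) = 0.2176 × 181.9 = 39.58 kg VSS/d.

P_X ≈ 39.6 kg VSS/d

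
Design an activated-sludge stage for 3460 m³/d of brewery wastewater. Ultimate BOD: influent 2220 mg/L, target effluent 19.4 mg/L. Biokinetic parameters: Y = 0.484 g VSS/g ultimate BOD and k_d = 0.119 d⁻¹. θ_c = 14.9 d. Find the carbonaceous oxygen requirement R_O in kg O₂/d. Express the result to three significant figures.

The observed yield is Y_obs = Y/(1 + k_d·θ_c) = 0.484 / (1 + 0.119 × 14.9) = 0.484 / 2.773 = 0.1745 g VSS per g ultimate BOD removed.
Mass of ultimate BOD removed per day: Q(S₀ − S) = 3460 × 2201 g/m³ = 7614 kg/d.
P_X = Y_obs·Q·(S₀ − S) = 0.1745 × 7614 = 1329 kg VSS/d.
R_O = Q·ΔS − 1.42 P_X = 7614 − 1887 = 5727 kg O₂/d.

R_O ≈ 5730 kg O₂/d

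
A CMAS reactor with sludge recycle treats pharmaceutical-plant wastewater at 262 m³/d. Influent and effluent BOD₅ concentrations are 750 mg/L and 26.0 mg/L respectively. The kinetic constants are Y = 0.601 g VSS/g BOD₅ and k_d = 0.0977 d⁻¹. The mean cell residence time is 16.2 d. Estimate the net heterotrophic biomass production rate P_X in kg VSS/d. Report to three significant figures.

The observed yield is Y_obs = Y/(1 + k_d·θ_c) = 0.601 / (1 + 0.0977 × 16.2) = 0.601 / 2.583 = 0.2327 g VSS per g BOD₅ removed.
Substrate removed = Q·(S₀ − S) = 262 m³/d × (750 − 26.0) g/m³ = 1.9×10^5 g/d = 189.7 kg/d.
P_X = Y_obs · Q(S₀ − S) = 0.2327 × 189.7 = 44.14 kg VSS/d.

P_X ≈ 44.1 kg VSS/d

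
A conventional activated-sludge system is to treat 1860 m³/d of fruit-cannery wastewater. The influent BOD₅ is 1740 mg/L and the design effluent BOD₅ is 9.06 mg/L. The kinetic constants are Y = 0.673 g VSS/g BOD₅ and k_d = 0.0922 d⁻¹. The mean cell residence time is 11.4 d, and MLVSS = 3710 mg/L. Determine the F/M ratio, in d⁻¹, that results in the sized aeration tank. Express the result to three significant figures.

F/M ≈ 0.269 d⁻¹

From the SRT design equation V = Y Q (S₀−S) θ_c / [X (1 + k_d θ_c)] = 0.673 × 1860 × (1740 − 9.06) × 11.4 / [3710 × (1 + 0.0922 × 11.4)] = 2.47×10^7 / 7610 = 3246 m³.
Food-to-microorganism ratio F/M = Q S₀ / (V X) = 1860 × 1740 / (3246 × 3710) = 0.2687 d⁻¹.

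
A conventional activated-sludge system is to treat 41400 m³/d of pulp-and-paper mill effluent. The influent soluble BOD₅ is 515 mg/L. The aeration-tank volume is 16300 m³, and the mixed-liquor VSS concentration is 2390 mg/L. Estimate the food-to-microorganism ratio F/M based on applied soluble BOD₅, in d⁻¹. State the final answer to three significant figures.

F/M ≈ 0.547 d⁻¹

Food-to-microorganism ratio F/M = Q S₀ / (V X) = 41400 × 515 / (16300 × 2390) = 0.5473 d⁻¹.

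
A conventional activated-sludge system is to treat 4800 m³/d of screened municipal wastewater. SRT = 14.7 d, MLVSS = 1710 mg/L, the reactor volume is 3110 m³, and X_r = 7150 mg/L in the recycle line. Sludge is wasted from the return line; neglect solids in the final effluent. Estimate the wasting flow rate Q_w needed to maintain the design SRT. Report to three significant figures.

θ_c = V·X/(Q_w·X_r) when wasting from the recycle, so Q_w = V·X/(θ_c·X_r) = 3110 × 1710 / (14.7 × 7150) = 50.60 m³/d.

Q_w ≈ 50.6 m³/d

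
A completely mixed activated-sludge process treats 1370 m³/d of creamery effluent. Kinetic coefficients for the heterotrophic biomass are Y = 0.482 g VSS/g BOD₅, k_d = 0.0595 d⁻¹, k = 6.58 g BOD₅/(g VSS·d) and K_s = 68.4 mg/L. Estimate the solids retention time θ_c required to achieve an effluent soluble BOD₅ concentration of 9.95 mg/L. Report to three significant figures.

At the target effluent, Y k S/(K_s+S) = 0.482×6.58×9.95/78.35 = 0.4028 d⁻¹.
θ_c = 1/(μ − k_d) = 1/(0.4028 − 0.0595) = 1/0.3433 = 2.913 d.

θ_c ≈ 2.91 d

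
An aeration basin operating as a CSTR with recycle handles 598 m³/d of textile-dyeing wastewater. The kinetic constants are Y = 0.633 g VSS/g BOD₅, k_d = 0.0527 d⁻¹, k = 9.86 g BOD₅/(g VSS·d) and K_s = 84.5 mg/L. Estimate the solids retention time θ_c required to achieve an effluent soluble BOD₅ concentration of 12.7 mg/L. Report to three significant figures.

θ_c ≈ 1.31 d

Specific growth rate at S = 12.7 mg/L: μ = YkS/(K_s+S) = 0.633·9.86·12.7/(84.5+12.7) = 0.8155 d⁻¹.
1/θ_c = 0.8155 − 0.0527 = 0.7628 d⁻¹, so θ_c = 1.311 d.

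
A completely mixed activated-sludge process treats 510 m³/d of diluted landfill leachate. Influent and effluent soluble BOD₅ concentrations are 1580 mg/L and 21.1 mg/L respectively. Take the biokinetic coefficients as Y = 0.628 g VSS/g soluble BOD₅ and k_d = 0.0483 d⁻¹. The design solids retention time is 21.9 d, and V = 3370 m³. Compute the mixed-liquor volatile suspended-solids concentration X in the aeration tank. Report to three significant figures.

X ≈ 1580 mg/L

Solving the biomass balance for X: X = Y Q (S₀−S) θ_c / [V (1+k_d θ_c)] = 0.628 × 510 × (1580 − 21.1) × 21.9 / [3370 × (1 + 0.0483 × 21.9)] = 1577 mg/L.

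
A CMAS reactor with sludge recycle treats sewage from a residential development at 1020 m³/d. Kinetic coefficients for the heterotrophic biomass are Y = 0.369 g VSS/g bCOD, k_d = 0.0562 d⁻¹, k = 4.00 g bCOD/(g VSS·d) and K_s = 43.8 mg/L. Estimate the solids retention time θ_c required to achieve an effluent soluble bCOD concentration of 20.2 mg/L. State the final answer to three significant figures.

Specific growth rate at S = 20.2 mg/L: μ = YkS/(K_s+S) = 0.369·4.00·20.2/(43.8+20.2) = 0.4659 d⁻¹.
1/θ_c = 0.4659 − 0.0562 = 0.4097 d⁻¹, so θ_c = 2.441 d.

θ_c ≈ 2.44 d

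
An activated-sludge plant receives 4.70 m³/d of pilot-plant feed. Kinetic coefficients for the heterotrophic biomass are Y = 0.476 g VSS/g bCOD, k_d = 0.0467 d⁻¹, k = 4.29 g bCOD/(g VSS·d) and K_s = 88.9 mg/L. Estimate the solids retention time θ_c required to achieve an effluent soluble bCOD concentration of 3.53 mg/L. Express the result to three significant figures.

At the target effluent, Y k S/(K_s+S) = 0.476×4.29×3.53/92.43 = 0.07799 d⁻¹.
Then 1/θ_c = μ − k_d = 0.07799 − 0.0467 = 0.03129 d⁻¹, giving θ_c = 31.96 d.

θ_c ≈ 32.0 d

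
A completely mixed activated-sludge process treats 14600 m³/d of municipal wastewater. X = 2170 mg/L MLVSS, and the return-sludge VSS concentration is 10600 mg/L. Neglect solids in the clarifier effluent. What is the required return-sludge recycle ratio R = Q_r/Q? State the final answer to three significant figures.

R ≈ 0.257

Solids balance on the clarifier gives (1+R)X = R·X_r, so R = X/(X_r − X) = 2170 / (10600 − 2170) = 0.2574.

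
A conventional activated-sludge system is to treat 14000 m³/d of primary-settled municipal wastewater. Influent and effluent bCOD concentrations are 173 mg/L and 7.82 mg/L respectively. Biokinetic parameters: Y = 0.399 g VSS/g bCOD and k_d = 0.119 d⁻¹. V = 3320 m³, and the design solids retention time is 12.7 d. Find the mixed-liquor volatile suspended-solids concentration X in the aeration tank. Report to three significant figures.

X ≈ 1410 mg/L

From V·X·(1 + k_d·θ_c) = Y·Q·(S₀ − S)·θ_c: X = 0.399 × 14000 × (173 − 7.82) × 12.7 / [3320 × (1 + 0.119 × 12.7)] = 1405 mg/L.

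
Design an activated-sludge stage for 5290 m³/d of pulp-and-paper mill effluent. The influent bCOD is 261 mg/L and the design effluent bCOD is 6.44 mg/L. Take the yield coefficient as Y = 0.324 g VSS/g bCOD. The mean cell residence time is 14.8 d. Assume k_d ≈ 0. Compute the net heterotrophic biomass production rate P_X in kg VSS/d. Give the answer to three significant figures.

P_X ≈ 436 kg VSS/d

No decay correction is needed, so Y_obs = Y = 0.324.
Mass of bCOD removed per day: Q(S₀ − S) = 5290 × 254.6 g/m³ = 1347 kg/d.
P_X = Y_obs · Q(S₀ − S) = 0.3240 × 1347 = 436.3 kg VSS/d.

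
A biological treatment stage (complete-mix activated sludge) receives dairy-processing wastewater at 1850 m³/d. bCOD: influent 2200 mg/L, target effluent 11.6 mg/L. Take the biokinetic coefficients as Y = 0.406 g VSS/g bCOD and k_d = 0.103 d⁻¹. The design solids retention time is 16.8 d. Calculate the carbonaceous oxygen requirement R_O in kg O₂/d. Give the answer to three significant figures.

R_O ≈ 3190 kg O₂/d

Observed yield with endogenous decay: Y_obs = Y / (1 + k_d·θ_c) = 0.406 / (1 + 0.103 × 16.8) = 0.406 / 2.730 = 0.1487 g VSS/g bCOD.
Substrate removed = Q·(S₀ − S) = 1850 m³/d × (2200 − 11.6) g/m³ = 4.05×10^6 g/d = 4049 kg/d.
Biomass synthesised: P_X = Y_obs × 4049 = 602.0 kg VSS/d.
Carbonaceous O₂ demand = substrate oxidised − cell-mass equivalent = 4049 − 1.42 × 602.0 = 3194 kg O₂/d.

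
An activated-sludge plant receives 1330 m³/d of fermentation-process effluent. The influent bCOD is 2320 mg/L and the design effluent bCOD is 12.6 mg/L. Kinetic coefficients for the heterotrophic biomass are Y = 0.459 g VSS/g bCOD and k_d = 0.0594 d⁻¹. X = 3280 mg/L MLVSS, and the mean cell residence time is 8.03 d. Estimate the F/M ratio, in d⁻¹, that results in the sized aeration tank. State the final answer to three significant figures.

Steady-state biomass mass balance: V·X·(1 + k_d·θ_c) = Y·Q·(S₀ − S)·θ_c, so V = 0.459 × 1330 × (2320 − 12.6) × 8.03 / [3280 × (1 + 0.0594 × 8.03)] = 1.13×10^7 / 4845 = 2335 m³.
F/M = Q·S₀ / (V·X) = 1330 × 2320 / (2335 × 3280) = 0.4029 g bCOD·(g VSS·d)⁻¹.

F/M ≈ 0.403 d⁻¹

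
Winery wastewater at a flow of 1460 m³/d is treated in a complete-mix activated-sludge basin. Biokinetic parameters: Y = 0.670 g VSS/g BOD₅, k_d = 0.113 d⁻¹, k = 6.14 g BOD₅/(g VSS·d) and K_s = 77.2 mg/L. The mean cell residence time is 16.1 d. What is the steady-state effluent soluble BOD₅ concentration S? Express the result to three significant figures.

S ≈ 3.43 mg/L

Effluent substrate depends only on kinetics and SRT: S = K_s(1 + k_d θ_c) / [θ_c(Yk − k_d) − 1] = 77.2 × (1 + 0.113 × 16.1) / [16.1 × (0.670 × 6.14 − 0.113) − 1] = 217.6 / 63.41 = 3.432 mg/L.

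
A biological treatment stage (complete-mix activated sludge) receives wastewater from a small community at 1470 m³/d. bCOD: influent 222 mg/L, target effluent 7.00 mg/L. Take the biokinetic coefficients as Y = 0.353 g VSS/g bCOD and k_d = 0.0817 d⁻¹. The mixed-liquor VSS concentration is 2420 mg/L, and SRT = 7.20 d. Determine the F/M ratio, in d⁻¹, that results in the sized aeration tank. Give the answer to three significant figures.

From the SRT design equation V = Y Q (S₀−S) θ_c / [X (1 + k_d θ_c)] = 0.353 × 1470 × (222 − 7.00) × 7.20 / [2420 × (1 + 0.0817 × 7.20)] = 8.03×10^5 / 3844 = 209.0 m³.
F/M = applied load / biomass = Q·S₀/(V·X) = 1470 × 222 / (209.0 × 2420) = 0.6452 d⁻¹.

F/M ≈ 0.645 d⁻¹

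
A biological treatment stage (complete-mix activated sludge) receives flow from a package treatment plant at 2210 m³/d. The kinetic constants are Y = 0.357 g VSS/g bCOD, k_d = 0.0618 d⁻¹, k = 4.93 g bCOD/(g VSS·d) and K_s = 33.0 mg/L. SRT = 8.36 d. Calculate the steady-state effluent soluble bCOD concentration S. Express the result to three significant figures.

S ≈ 3.79 mg/L

For a completely mixed reactor with recycle the Lawrence–McCarty relation gives S = K_s·(1 + k_d·θ_c) / [θ_c·(Y·k − k_d) − 1] = 33.0 × (1 + 0.0618 × 8.36) / [8.36 × (0.357 × 4.93 − 0.0618) − 1] = 50.05 / 13.20 = 3.792 mg/L.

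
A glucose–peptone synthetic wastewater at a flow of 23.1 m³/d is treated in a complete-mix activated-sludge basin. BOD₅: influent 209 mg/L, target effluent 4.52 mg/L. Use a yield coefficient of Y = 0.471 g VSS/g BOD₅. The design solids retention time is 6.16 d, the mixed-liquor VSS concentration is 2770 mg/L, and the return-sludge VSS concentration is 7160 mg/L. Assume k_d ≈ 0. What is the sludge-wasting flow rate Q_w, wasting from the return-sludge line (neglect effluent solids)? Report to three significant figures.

Q_w ≈ 0.311 m³/d

V·X = Y·Q·ΔS·θ_c gives V = 0.471 × 23.1 × (209 − 4.52) × 6.16 / 2770 = 4.947 m³.
θ_c = V·X/(Q_w·X_r) when wasting from the recycle, so Q_w = V·X/(θ_c·X_r) = 4.947 × 2770 / (6.16 × 7160) = 0.3107 m³/d.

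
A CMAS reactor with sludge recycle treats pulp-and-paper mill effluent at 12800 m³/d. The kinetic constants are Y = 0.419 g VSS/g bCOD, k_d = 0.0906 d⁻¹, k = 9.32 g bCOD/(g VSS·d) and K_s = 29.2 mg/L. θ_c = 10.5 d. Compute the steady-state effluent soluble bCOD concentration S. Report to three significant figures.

S ≈ 1.46 mg/L

Effluent substrate depends only on kinetics and SRT: S = K_s(1 + k_d θ_c) / [θ_c(Yk − k_d) − 1] = 29.2 × (1 + 0.0906 × 10.5) / [10.5 × (0.419 × 9.32 − 0.0906) − 1] = 56.98 / 39.05 = 1.459 mg/L.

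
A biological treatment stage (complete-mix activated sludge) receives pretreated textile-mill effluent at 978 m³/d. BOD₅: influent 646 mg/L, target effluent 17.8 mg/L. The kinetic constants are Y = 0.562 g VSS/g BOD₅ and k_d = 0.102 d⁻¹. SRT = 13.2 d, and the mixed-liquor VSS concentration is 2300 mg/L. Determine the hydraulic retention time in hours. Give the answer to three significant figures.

From the SRT design equation V = Y Q (S₀−S) θ_c / [X (1 + k_d θ_c)] = 0.562 × 978 × (646 − 17.8) × 13.2 / [2300 × (1 + 0.102 × 13.2)] = 4.56×10^6 / 5397 = 844.5 m³.
Hydraulic retention time τ = V/Q = 844.5 / 978 = 0.8635 d = 20.72 h.

τ ≈ 20.7 h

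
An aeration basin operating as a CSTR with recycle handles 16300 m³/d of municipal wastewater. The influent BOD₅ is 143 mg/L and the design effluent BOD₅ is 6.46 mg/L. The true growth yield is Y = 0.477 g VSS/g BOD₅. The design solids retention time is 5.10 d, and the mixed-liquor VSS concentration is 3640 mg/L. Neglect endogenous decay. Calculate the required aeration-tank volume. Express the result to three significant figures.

V ≈ 1490 m³

With k_d = 0 the design equation reduces to V = Y Q (S₀−S) θ_c / X = 0.477 × 16300 × (143 − 6.46) × 5.10 / 3640 = 1487 m³.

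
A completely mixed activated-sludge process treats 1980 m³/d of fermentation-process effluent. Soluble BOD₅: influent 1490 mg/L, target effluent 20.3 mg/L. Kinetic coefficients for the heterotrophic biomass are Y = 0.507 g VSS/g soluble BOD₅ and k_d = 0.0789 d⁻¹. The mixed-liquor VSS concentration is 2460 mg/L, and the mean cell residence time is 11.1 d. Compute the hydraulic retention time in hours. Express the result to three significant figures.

Rearranging the biomass balance for a CMAS with decay, V = Y·Q·ΔS·θ_c / [X·(1+k_d θ_c)] = 0.507 × 1980 × (1490 − 20.3) × 11.1 / [2460 × (1 + 0.0789 × 11.1)] = 1.64×10^7 / 4614 = 3549 m³.
Hydraulic retention time τ = V/Q = 3549 / 1980 = 1.792 d = 43.02 h.

τ ≈ 43.0 h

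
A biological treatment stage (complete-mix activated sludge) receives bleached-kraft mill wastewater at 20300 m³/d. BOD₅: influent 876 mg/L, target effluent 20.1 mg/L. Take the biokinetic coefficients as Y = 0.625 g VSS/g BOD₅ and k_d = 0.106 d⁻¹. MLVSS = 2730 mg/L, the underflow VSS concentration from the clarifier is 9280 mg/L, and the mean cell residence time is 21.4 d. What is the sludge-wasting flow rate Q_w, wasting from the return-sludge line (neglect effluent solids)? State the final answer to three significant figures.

Q_w ≈ 358 m³/d

Rearranging the biomass balance for a CMAS with decay, V = Y·Q·ΔS·θ_c / [X·(1+k_d θ_c)] = 0.625 × 20300 × (876 − 20.1) × 21.4 / [2730 × (1 + 0.106 × 21.4)] = 2.32×10^8 / 8923 = 26044 m³.
Q_w = (V·X)/(θ_c X_r) = 26044 × 2730 / (21.4 × 9280) = 358.0 m³/d.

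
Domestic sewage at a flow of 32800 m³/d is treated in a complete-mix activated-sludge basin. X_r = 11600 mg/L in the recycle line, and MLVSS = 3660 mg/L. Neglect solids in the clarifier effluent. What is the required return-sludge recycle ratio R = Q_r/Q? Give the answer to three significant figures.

Mass balance around the secondary clarifier (neglecting effluent solids): R = X / (X_r − X) = 3660 / (11600 − 3660) = 0.4610.

R ≈ 0.461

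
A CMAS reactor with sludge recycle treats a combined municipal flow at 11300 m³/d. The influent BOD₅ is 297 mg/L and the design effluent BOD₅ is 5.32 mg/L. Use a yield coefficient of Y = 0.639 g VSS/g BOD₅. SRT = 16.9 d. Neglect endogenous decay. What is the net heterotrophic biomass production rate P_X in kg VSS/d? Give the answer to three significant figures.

P_X ≈ 2110 kg VSS/d

With endogenous decay neglected, the observed yield equals the true yield: Y_obs = Y = 0.639 g VSS/g BOD₅.
Mass of BOD₅ removed per day: Q(S₀ − S) = 11300 × 291.7 g/m³ = 3296 kg/d.
So the net sludge growth is P_X = 0.6390 × 3296 = 2106 kg VSS/d.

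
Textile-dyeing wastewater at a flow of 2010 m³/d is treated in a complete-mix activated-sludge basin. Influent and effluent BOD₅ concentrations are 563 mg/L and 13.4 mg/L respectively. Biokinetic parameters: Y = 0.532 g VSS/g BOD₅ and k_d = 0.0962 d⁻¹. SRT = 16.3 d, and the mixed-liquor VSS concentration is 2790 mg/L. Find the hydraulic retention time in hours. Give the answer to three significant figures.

Rearranging the biomass balance for a CMAS with decay, V = Y·Q·ΔS·θ_c / [X·(1+k_d θ_c)] = 0.532 × 2010 × (563 − 13.4) × 16.3 / [2790 × (1 + 0.0962 × 16.3)] = 9.58×10^6 / 7165 = 1337 m³.
HRT = V/Q = 1337 m³ / 2010 m³·d⁻¹ = 0.6652 d × 24 = 15.96 h.

τ ≈ 16.0 h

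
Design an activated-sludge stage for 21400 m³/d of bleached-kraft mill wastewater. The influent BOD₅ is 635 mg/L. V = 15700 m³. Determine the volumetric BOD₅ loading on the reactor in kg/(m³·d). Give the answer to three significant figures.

Applied BOD₅ load per unit volume = Q·S₀/V = (21400 × 635/1000)/15700 = 0.8655 kg BOD₅·m⁻³·d⁻¹.

L_v ≈ 0.866 kg BOD₅/(m³·d)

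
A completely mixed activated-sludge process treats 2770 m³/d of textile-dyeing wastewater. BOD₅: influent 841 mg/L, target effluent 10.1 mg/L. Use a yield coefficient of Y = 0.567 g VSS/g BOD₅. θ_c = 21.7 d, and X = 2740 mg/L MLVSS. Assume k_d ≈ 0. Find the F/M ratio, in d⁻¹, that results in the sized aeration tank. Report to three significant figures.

F/M ≈ 0.0823 d⁻¹

With k_d = 0 the design equation reduces to V = Y Q (S₀−S) θ_c / X = 0.567 × 2770 × (841 − 10.1) × 21.7 / 2740 = 10335 m³.
Food-to-microorganism ratio F/M = Q S₀ / (V X) = 2770 × 841 / (10335 × 2740) = 0.08226 d⁻¹.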